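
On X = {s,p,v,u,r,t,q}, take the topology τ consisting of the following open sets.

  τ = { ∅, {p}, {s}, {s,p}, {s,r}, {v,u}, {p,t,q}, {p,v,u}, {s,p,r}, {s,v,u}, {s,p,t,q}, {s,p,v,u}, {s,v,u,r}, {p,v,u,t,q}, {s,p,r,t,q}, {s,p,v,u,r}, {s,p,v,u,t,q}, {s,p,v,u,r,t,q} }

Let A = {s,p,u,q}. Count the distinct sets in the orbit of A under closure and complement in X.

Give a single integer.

X∖A={v,r,t}, int(X∖A)=∅, hence cl(A)={s,p,v,u,r,t,q}
Orbit (k=closure, c=complement):
  1. A     = {s,p,u,q}
  2. kA    = {s,p,v,u,r,t,q}
  3. cA    = {v,r,t}
  4. ckA   = ∅
  5. kcA   = {v,u,r,t,q}
  6. ckcA  = {s,p}
  7. kckcA = {s,p,r,t,q}
  8. ckckcA = {v,u}
(closed under both — stop)

8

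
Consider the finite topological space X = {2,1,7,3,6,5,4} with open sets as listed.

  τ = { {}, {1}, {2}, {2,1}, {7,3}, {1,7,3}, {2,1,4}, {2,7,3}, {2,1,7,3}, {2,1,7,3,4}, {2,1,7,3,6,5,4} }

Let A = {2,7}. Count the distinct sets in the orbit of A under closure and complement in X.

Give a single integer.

10

X∖A={1,3,6,5,4}, int(X∖A)={1}, hence cl(A)={2,7,3,6,5,4}
Orbit (k=closure, c=complement):
  1. A     = {2,7}
  2. kA    = {2,7,3,6,5,4}
  3. cA    = {1,3,6,5,4}
  4. ckA   = {1}
  5. kcA   = {1,7,3,6,5,4}
  6. kckA  = {1,6,5,4}
  7. ckcA  = {2}
  8. ckckA = {2,7,3}
  9. kckcA = {2,6,5,4}
  10. ckckcA = {1,7,3}
(closed under both — stop)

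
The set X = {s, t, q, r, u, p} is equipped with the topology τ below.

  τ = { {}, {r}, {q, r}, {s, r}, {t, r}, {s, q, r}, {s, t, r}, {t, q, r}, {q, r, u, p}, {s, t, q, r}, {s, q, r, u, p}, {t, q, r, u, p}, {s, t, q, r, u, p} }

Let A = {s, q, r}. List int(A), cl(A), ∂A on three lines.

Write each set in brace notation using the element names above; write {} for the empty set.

opens ⊆ A: {}, {r}, {q, r}, {s, r}, {s, q, r}; union → int = {s, q, r}
complement {t, u, p}; its interior {}; cl(A) = X∖{} = {s, t, q, r, u, p}
boundary = {s, t, q, r, u, p} ∖ {s, q, r} = {t, u, p}

int(A) = {s, q, r}
cl(A)  = {s, t, q, r, u, p}
∂A     = {t, u, p}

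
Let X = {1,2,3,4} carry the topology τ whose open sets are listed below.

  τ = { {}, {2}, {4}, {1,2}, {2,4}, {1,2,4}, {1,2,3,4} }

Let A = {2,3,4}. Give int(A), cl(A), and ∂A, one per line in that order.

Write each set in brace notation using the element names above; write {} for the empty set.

int(A) = {2,4}
cl(A)  = {1,2,3,4}
∂A     = {1,3}

interior: largest open inside A is {2,4} (from {}, {2}, {4}, {2,4})
cl via duality: int({1}) = {}, so X∖{} = {1,2,3,4}
cl∖int = {1,3}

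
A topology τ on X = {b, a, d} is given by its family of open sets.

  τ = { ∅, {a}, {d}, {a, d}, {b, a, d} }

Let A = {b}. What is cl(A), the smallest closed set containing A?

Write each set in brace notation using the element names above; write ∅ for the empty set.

{b}

closure: X∖int(X∖A) = X∖{a, d} = {b}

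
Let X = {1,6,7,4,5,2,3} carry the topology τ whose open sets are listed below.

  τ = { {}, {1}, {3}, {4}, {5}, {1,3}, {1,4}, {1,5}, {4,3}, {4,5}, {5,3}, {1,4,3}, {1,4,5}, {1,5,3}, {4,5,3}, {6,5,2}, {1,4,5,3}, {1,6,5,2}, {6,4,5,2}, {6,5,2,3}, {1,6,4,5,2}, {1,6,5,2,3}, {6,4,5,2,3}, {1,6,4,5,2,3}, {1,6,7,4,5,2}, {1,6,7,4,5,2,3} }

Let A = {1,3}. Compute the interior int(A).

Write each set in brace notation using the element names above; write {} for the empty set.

interior: largest open inside A is {1,3} (from {}, {1}, {3}, {1,3})

{1,3}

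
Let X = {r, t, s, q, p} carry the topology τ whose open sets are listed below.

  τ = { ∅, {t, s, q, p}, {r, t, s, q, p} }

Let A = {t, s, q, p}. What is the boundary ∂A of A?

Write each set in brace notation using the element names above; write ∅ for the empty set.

opens ⊆ A: ∅, {t, s, q, p}; union → int = {t, s, q, p}
complement {r}; its interior ∅; cl(A) = X∖∅ = {r, t, s, q, p}
boundary = {r, t, s, q, p} ∖ {t, s, q, p} = {r}

{r}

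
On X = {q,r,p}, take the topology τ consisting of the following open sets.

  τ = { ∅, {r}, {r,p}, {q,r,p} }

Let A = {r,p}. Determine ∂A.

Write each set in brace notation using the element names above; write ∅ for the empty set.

{q}

open subsets of A: ∅, {r}, {r,p}; so int(A) = {r,p}
closure: X∖int(X∖A) = X∖∅ = {q,r,p}
∂A = {q,r,p} minus {r,p} = {q}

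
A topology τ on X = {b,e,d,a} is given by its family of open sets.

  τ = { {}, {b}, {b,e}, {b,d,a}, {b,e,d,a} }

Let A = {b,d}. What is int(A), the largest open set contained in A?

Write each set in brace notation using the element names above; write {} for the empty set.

opens ⊆ A: {}, {b}; union → int = {b}

{b}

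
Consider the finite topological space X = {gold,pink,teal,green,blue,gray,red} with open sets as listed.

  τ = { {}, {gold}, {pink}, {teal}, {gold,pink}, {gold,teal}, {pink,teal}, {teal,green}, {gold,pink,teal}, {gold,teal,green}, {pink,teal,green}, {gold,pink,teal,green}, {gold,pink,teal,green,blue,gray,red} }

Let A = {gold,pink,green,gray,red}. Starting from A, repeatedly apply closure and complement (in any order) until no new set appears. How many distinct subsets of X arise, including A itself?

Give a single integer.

8

X∖A={teal,blue}, int(X∖A)={teal}, hence cl(A)={gold,pink,green,blue,gray,red}
Orbit (k=closure, c=complement):
  1. A     = {gold,pink,green,gray,red}
  2. kA    = {gold,pink,green,blue,gray,red}
  3. cA    = {teal,blue}
  4. ckA   = {teal}
  5. kcA   = {teal,green,blue,gray,red}
  6. ckcA  = {gold,pink}
  7. kckcA = {gold,pink,blue,gray,red}
  8. ckckcA = {teal,green}
(closed under both — stop)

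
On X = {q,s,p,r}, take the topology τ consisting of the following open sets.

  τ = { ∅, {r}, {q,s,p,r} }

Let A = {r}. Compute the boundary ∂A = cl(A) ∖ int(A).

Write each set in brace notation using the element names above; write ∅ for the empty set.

interior: largest open inside A is {r} (from ∅, {r})
cl via duality: int({q,s,p}) = ∅, so X∖∅ = {q,s,p,r}
cl∖int = {q,s,p}

{q,s,p}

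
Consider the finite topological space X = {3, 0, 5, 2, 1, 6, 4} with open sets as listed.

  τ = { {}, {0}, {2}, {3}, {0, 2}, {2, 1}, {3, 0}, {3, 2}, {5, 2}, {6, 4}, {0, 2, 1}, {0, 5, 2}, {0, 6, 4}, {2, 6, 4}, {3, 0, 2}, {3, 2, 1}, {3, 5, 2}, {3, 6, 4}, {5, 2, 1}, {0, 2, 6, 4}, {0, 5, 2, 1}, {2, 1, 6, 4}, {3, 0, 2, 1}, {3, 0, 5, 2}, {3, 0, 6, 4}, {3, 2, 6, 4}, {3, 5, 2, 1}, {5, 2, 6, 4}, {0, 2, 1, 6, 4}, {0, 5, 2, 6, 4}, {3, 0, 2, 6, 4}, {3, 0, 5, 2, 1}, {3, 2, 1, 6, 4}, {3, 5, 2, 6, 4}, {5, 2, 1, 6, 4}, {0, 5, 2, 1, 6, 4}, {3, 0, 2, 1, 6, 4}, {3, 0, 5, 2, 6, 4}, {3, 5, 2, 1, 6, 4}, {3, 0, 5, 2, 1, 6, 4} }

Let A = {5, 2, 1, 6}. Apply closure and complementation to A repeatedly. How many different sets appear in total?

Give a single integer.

6

closure: X∖int(X∖A) = X∖{3, 0} = {5, 2, 1, 6, 4}
Let k=closure and c=complement:
  1. A     = {5, 2, 1, 6}
  2. kA    = {5, 2, 1, 6, 4}
  3. cA    = {3, 0, 4}
  4. ckA   = {3, 0}
  5. kcA   = {3, 0, 6, 4}
  6. ckcA  = {5, 2, 1}
— saturated at 6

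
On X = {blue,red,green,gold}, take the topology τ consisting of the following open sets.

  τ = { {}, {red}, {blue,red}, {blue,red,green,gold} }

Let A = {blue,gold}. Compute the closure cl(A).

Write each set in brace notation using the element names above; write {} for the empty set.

complement {red,green}; its interior {red}; cl(A) = X∖{red} = {blue,green,gold}

{blue,green,gold}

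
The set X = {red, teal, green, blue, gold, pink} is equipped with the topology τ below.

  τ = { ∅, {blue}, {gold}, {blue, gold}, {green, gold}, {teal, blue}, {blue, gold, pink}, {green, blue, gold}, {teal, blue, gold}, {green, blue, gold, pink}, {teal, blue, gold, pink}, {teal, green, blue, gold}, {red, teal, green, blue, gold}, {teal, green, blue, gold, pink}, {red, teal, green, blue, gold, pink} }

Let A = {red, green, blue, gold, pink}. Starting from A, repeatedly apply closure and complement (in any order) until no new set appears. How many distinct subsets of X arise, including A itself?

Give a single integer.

cl via duality: int({teal}) = ∅, so X∖∅ = {red, teal, green, blue, gold, pink}
Write k for closure, c for complement:
  1. A     = {red, green, blue, gold, pink}
  2. kA    = {red, teal, green, blue, gold, pink}
  3. cA    = {teal}
  4. ckA   = ∅
  5. kcA   = {red, teal}
  6. ckcA  = {green, blue, gold, pink}
applying k or c yields no new set

6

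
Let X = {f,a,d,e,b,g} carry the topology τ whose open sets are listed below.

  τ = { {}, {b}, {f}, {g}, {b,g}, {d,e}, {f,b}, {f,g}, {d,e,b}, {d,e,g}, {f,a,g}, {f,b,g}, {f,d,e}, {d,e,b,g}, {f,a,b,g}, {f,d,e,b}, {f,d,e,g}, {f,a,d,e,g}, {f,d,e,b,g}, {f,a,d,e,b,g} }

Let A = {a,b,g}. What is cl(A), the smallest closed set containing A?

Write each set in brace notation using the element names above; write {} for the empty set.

cl via duality: int({f,d,e}) = {f,d,e}, so X∖{f,d,e} = {a,b,g}

{a,b,g}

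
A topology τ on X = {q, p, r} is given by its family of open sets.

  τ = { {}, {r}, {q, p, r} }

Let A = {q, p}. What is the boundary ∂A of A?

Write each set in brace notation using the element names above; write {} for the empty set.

open subsets of A: {}; so int(A) = {}
closure: X∖int(X∖A) = X∖{r} = {q, p}
∂A = {q, p} minus {} = {q, p}

{q, p}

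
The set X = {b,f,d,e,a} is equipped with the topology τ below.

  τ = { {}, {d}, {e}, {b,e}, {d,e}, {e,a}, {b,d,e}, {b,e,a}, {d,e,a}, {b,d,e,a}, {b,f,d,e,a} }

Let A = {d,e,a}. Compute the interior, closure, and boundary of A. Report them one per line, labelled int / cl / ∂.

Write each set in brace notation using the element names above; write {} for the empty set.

open subsets of A: {}, {e}, {d}, {e,a}, {d,e}, {d,e,a}; so int(A) = {d,e,a}
closure: X∖int(X∖A) = X∖{} = {b,f,d,e,a}
∂A = {b,f,d,e,a} minus {d,e,a} = {b,f}

int(A) = {d,e,a}
cl(A)  = {b,f,d,e,a}
∂A     = {b,f}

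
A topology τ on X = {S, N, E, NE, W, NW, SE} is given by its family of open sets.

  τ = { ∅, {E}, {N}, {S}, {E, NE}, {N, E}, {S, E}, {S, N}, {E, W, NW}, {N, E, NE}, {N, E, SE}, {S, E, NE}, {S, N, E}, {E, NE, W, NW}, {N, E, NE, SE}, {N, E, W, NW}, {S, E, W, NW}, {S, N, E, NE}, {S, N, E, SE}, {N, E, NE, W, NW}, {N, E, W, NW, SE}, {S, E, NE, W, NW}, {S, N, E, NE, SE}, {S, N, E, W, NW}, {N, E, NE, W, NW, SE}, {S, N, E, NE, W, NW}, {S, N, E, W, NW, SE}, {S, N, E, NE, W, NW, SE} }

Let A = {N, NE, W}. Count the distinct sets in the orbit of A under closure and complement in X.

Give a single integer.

8

cl via duality: int({S, E, NW, SE}) = {S, E}, so X∖{S, E} = {N, NE, W, NW, SE}
Write k for closure, c for complement:
  1. A     = {N, NE, W}
  2. kA    = {N, NE, W, NW, SE}
  3. cA    = {S, E, NW, SE}
  4. ckA   = {S, E}
  5. kcA   = {S, E, NE, W, NW, SE}
  6. ckcA  = {N}
  7. kckcA = {N, SE}
  8. ckckcA = {S, E, NE, W, NW}
applying k or c yields no new set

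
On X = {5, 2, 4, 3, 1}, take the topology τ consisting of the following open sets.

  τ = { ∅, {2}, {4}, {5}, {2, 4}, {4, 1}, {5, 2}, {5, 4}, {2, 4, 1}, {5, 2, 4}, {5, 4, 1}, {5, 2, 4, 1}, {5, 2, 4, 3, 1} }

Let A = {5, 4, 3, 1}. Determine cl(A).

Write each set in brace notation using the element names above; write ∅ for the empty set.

{5, 4, 3, 1}

complement {2}; its interior {2}; cl(A) = X∖{2} = {5, 4, 3, 1}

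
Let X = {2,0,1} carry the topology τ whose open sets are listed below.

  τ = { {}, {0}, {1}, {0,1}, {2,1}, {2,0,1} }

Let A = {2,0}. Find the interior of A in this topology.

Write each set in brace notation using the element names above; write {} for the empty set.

{0}

interior: largest open inside A is {0} (from {}, {0})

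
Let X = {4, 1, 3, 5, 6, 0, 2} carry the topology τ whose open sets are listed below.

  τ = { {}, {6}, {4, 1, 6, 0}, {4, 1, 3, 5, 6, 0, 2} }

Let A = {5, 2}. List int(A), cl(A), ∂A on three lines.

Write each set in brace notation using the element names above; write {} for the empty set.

open subsets of A: {}; so int(A) = {}
closure: X∖int(X∖A) = X∖{4, 1, 6, 0} = {3, 5, 2}
∂A = {3, 5, 2} minus {} = {3, 5, 2}

int(A) = {}
cl(A)  = {3, 5, 2}
∂A     = {3, 5, 2}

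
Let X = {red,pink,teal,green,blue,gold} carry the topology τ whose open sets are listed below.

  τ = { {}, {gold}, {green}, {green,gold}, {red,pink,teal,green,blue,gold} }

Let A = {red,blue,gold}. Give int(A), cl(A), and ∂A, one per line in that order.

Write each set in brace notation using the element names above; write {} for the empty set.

int(A) = {gold}
cl(A)  = {red,pink,teal,blue,gold}
∂A     = {red,pink,teal,blue}

interior: largest open inside A is {gold} (from {}, {gold})
cl via duality: int({pink,teal,green}) = {green}, so X∖{green} = {red,pink,teal,blue,gold}
cl∖int = {red,pink,teal,blue}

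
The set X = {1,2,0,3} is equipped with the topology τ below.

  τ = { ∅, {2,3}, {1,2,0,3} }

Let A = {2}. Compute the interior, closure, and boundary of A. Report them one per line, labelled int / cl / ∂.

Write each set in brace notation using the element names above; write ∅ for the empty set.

interior: largest open inside A is ∅ (from ∅)
cl via duality: int({1,0,3}) = ∅, so X∖∅ = {1,2,0,3}
cl∖int = {1,2,0,3}

int(A) = ∅
cl(A)  = {1,2,0,3}
∂A     = {1,2,0,3}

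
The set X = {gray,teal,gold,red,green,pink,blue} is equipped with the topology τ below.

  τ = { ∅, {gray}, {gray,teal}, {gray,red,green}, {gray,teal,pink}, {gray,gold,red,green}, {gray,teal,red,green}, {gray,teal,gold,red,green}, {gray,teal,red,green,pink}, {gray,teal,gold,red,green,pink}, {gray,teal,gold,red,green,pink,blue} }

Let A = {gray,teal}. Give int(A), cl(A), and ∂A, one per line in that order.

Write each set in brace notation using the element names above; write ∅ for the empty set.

opens ⊆ A: ∅, {gray}, {gray,teal}; union → int = {gray,teal}
complement {gold,red,green,pink,blue}; its interior ∅; cl(A) = X∖∅ = {gray,teal,gold,red,green,pink,blue}
boundary = {gray,teal,gold,red,green,pink,blue} ∖ {gray,teal} = {gold,red,green,pink,blue}

int(A) = {gray,teal}
cl(A)  = {gray,teal,gold,red,green,pink,blue}
∂A     = {gold,red,green,pink,blue}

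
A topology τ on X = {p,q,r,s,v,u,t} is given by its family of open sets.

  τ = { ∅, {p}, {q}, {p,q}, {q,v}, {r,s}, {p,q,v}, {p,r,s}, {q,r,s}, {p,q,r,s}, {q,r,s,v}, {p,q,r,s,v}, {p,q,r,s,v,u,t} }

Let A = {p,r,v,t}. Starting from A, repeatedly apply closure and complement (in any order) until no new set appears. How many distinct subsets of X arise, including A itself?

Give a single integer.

cl via duality: int({q,s,u}) = {q}, so X∖{q} = {p,r,s,v,u,t}
Write k for closure, c for complement:
  1. A     = {p,r,v,t}
  2. kA    = {p,r,s,v,u,t}
  3. cA    = {q,s,u}
  4. ckA   = {q}
  5. kcA   = {q,r,s,v,u,t}
  6. kckA  = {q,v,u,t}
  7. ckcA  = {p}
  8. ckckA = {p,r,s}
  9. kckcA = {p,u,t}
  10. kckckA = {p,r,s,u,t}
  11. ckckcA = {q,r,s,v}
  12. ckckckA = {q,v}
applying k or c yields no new set

12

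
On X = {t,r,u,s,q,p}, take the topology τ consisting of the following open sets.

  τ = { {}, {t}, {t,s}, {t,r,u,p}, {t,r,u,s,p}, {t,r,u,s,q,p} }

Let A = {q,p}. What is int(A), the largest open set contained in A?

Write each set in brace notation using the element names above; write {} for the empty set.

interior: largest open inside A is {} (from {})

{}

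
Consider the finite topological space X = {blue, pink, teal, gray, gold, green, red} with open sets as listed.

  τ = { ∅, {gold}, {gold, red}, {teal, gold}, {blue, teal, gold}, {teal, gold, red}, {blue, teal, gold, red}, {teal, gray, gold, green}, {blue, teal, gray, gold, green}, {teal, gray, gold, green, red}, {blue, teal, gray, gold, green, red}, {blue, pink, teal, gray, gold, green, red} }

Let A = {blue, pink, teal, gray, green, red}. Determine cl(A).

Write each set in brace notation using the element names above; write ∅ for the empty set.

cl via duality: int({gold}) = {gold}, so X∖{gold} = {blue, pink, teal, gray, green, red}

{blue, pink, teal, gray, green, red}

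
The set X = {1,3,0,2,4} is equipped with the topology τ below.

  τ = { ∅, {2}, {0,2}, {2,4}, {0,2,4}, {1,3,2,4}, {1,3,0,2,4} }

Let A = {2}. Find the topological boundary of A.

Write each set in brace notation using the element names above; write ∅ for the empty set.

U open, U⊆A: ∅, {2}. int(A) = ⋃ = {2}
X∖A={1,3,0,4}, int(X∖A)=∅, hence cl(A)={1,3,0,2,4}
∂A: remove int from cl → {1,3,0,4}

{1,3,0,4}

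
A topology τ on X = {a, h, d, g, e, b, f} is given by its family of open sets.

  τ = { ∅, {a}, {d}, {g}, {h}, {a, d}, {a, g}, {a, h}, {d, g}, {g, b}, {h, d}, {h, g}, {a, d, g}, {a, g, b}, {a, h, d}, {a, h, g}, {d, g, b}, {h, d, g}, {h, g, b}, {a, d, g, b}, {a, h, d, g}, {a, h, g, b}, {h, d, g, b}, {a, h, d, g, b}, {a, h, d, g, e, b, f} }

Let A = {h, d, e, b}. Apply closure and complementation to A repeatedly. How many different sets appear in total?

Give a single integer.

X∖A={a, g, f}, int(X∖A)={a, g}, hence cl(A)={h, d, e, b, f}
Orbit (k=closure, c=complement):
  1. A     = {h, d, e, b}
  2. kA    = {h, d, e, b, f}
  3. cA    = {a, g, f}
  4. ckA   = {a, g}
  5. kcA   = {a, g, e, b, f}
  6. ckcA  = {h, d}
  7. kckcA = {h, d, e, f}
  8. ckckcA = {a, g, b}
(closed under both — stop)

8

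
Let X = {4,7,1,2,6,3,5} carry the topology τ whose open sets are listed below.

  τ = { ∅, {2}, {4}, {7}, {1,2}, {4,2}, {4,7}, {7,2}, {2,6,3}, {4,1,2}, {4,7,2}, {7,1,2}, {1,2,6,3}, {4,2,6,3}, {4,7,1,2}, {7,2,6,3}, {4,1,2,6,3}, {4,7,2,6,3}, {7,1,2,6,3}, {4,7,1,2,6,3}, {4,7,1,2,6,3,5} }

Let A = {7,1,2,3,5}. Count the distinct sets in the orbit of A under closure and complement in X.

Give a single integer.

X∖A={4,6}, int(X∖A)={4}, hence cl(A)={7,1,2,6,3,5}
Orbit (k=closure, c=complement):
  1. A     = {7,1,2,3,5}
  2. kA    = {7,1,2,6,3,5}
  3. cA    = {4,6}
  4. ckA   = {4}
  5. kcA   = {4,6,3,5}
  6. kckA  = {4,5}
  7. ckcA  = {7,1,2}
  8. ckckA = {7,1,2,6,3}
(closed under both — stop)

8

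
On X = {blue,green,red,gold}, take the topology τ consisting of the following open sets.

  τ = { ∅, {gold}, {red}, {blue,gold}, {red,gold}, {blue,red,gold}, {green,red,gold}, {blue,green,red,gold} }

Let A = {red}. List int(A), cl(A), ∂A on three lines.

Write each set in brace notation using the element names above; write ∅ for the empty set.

opens ⊆ A: ∅, {red}; union → int = {red}
complement {blue,green,gold}; its interior {blue,gold}; cl(A) = X∖{blue,gold} = {green,red}
boundary = {green,red} ∖ {red} = {green}

int(A) = {red}
cl(A)  = {green,red}
∂A     = {green}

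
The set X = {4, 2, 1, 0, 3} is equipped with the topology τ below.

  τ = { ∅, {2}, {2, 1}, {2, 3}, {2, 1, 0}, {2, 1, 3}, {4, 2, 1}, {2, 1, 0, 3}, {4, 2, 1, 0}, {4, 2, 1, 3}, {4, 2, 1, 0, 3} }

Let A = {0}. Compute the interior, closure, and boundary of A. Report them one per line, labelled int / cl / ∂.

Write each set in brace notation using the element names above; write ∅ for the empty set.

U open, U⊆A: ∅. int(A) = ⋃ = ∅
X∖A={4, 2, 1, 3}, int(X∖A)={4, 2, 1, 3}, hence cl(A)={0}
∂A: remove int from cl → {0}

int(A) = ∅
cl(A)  = {0}
∂A     = {0}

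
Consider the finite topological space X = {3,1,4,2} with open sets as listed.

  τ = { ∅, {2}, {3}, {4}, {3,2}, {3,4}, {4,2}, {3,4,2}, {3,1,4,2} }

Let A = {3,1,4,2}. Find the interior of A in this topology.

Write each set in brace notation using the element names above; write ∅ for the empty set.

opens ⊆ A: ∅, {4}, {2}, {3}, {3,4}, {4,2}, {3,2}, {3,4,2}, {3,1,4,2}; union → int = {3,1,4,2}

{3,1,4,2}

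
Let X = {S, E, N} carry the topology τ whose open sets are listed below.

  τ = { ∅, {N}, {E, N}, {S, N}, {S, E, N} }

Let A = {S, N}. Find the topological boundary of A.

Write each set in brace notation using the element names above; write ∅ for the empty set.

open subsets of A: ∅, {N}, {S, N}; so int(A) = {S, N}
closure: X∖int(X∖A) = X∖∅ = {S, E, N}
∂A = {S, E, N} minus {S, N} = {E}

{E}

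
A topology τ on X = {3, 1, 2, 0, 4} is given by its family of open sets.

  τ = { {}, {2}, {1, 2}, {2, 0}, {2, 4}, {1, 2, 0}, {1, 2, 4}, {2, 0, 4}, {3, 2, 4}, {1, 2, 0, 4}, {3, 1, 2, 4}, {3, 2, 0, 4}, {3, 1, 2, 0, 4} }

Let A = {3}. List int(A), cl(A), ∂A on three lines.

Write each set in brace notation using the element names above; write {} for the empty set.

int(A) = {}
cl(A)  = {3}
∂A     = {3}

U open, U⊆A: {}. int(A) = ⋃ = {}
X∖A={1, 2, 0, 4}, int(X∖A)={1, 2, 0, 4}, hence cl(A)={3}
∂A: remove int from cl → {3}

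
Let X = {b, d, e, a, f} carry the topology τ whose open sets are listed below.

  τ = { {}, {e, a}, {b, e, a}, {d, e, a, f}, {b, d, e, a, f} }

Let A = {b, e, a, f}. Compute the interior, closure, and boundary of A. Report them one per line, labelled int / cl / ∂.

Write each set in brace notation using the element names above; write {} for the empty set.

int(A) = {b, e, a}
cl(A)  = {b, d, e, a, f}
∂A     = {d, f}

open subsets of A: {}, {e, a}, {b, e, a}; so int(A) = {b, e, a}
closure: X∖int(X∖A) = X∖{} = {b, d, e, a, f}
∂A = {b, d, e, a, f} minus {b, e, a} = {d, f}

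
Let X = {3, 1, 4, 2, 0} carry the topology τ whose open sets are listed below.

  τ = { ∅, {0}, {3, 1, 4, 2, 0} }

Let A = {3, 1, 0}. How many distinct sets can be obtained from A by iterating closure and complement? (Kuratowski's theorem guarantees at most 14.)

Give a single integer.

6

cl via duality: int({4, 2}) = ∅, so X∖∅ = {3, 1, 4, 2, 0}
Write k for closure, c for complement:
  1. A     = {3, 1, 0}
  2. kA    = {3, 1, 4, 2, 0}
  3. cA    = {4, 2}
  4. ckA   = ∅
  5. kcA   = {3, 1, 4, 2}
  6. ckcA  = {0}
applying k or c yields no new set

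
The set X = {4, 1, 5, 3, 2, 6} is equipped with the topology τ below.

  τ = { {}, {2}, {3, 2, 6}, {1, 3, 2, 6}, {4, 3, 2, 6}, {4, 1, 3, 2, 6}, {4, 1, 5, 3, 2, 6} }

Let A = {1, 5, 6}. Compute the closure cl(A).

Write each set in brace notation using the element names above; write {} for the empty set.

{4, 1, 5, 3, 6}

complement {4, 3, 2}; its interior {2}; cl(A) = X∖{2} = {4, 1, 5, 3, 6}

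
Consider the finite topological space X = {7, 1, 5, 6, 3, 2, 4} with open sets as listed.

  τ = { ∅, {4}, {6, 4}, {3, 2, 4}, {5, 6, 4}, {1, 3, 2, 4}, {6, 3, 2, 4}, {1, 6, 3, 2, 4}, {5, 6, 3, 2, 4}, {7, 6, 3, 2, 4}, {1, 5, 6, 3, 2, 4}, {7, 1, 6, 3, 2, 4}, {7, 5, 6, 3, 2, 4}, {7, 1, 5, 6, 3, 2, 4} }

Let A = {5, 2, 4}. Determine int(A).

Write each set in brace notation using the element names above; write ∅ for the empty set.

opens ⊆ A: ∅, {4}; union → int = {4}

{4}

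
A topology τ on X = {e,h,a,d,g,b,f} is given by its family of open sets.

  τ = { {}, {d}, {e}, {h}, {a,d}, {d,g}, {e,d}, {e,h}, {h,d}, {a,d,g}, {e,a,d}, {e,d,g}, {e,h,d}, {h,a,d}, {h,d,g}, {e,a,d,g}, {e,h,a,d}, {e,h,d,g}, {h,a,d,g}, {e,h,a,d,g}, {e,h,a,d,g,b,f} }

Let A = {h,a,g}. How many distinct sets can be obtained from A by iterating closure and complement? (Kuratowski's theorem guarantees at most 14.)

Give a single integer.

8

cl via duality: int({e,d,b,f}) = {e,d}, so X∖{e,d} = {h,a,g,b,f}
Write k for closure, c for complement:
  1. A     = {h,a,g}
  2. kA    = {h,a,g,b,f}
  3. cA    = {e,d,b,f}
  4. ckA   = {e,d}
  5. kcA   = {e,a,d,g,b,f}
  6. ckcA  = {h}
  7. kckcA = {h,b,f}
  8. ckckcA = {e,a,d,g}
applying k or c yields no new set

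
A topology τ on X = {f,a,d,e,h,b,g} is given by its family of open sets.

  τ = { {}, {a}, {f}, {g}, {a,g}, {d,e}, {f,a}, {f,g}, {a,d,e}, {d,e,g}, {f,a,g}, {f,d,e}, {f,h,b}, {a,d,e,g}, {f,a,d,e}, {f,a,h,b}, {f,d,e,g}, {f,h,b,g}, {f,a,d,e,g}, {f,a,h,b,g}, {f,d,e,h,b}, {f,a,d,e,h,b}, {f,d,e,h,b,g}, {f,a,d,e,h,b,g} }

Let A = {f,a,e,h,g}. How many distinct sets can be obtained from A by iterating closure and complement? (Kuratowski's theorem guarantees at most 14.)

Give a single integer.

complement {d,b}; its interior {}; cl(A) = X∖{} = {f,a,d,e,h,b,g}
With k = closure, c = complement:
  1. A     = {f,a,e,h,g}
  2. kA    = {f,a,d,e,h,b,g}
  3. cA    = {d,b}
  4. ckA   = {}
  5. kcA   = {d,e,h,b}
  6. ckcA  = {f,a,g}
  7. kckcA = {f,a,h,b,g}
  8. ckckcA = {d,e}
k, c of each give nothing new

8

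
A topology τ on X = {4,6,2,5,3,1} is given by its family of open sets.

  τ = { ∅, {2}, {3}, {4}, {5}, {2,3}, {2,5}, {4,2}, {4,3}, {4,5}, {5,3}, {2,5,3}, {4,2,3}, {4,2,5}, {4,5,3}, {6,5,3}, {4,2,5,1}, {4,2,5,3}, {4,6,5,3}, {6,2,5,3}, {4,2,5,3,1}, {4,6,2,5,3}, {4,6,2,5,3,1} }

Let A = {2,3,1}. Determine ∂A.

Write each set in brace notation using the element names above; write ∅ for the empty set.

{6,1}

opens ⊆ A: ∅, {2}, {3}, {2,3}; union → int = {2,3}
complement {4,6,5}; its interior {4,5}; cl(A) = X∖{4,5} = {6,2,3,1}
boundary = {6,2,3,1} ∖ {2,3} = {6,1}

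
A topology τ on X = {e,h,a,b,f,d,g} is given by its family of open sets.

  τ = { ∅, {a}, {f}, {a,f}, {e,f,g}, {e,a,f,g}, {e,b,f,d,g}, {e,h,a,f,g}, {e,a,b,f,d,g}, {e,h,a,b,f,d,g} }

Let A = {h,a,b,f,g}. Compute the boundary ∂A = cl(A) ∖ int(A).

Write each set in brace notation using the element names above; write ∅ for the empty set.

{e,h,b,d,g}

open subsets of A: ∅, {f}, {a}, {a,f}; so int(A) = {a,f}
closure: X∖int(X∖A) = X∖∅ = {e,h,a,b,f,d,g}
∂A = {e,h,a,b,f,d,g} minus {a,f} = {e,h,b,d,g}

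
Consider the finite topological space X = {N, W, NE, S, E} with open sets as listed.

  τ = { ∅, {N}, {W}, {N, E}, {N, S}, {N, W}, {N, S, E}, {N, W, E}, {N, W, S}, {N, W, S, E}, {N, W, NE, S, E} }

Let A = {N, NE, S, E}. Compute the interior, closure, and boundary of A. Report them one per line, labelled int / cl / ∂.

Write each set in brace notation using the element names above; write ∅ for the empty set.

int(A) = {N, S, E}
cl(A)  = {N, NE, S, E}
∂A     = {NE}

interior: largest open inside A is {N, S, E} (from ∅, {N}, {N, S}, {N, E}, {N, S, E})
cl via duality: int({W}) = {W}, so X∖{W} = {N, NE, S, E}
cl∖int = {NE}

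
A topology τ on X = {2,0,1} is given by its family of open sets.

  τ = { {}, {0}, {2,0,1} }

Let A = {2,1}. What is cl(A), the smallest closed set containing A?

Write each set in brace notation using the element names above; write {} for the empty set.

X∖A={0}, int(X∖A)={0}, hence cl(A)={2,1}

{2,1}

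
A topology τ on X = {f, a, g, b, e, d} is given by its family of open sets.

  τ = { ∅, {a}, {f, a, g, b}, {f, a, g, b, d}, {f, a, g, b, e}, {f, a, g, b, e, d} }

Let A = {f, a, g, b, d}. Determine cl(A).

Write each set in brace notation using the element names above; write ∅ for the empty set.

closure: X∖int(X∖A) = X∖∅ = {f, a, g, b, e, d}

{f, a, g, b, e, d}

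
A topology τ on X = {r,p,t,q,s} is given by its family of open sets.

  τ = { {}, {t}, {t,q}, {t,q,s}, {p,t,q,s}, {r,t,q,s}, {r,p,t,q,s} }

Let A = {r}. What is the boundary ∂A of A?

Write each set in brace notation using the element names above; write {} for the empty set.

{r}

opens ⊆ A: {}; union → int = {}
complement {p,t,q,s}; its interior {p,t,q,s}; cl(A) = X∖{p,t,q,s} = {r}
boundary = {r} ∖ {} = {r}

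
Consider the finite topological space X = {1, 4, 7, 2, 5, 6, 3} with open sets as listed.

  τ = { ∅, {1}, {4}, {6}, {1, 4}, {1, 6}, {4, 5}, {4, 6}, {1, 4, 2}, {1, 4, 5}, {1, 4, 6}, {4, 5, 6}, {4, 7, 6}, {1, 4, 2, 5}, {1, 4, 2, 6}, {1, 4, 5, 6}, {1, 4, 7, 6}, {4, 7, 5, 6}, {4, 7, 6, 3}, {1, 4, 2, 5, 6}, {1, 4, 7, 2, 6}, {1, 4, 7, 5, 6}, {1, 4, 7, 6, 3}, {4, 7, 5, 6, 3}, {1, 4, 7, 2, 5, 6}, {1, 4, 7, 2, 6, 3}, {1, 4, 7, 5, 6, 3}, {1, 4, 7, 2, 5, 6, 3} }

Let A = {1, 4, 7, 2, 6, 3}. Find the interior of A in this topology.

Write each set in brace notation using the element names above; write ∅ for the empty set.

{1, 4, 7, 2, 6, 3}

opens ⊆ A: ∅, {6}, {1}, {4}, {1, 6}, {1, 4}, {4, 6}, {4, 7, 6}, {1, 4, 2}, {1, 4, 6}, {1, 4, 7, 6}, {4, 7, 6, 3}, {1, 4, 2, 6}, {1, 4, 7, 6, 3}, {1, 4, 7, 2, 6}, {1, 4, 7, 2, 6, 3}; union → int = {1, 4, 7, 2, 6, 3}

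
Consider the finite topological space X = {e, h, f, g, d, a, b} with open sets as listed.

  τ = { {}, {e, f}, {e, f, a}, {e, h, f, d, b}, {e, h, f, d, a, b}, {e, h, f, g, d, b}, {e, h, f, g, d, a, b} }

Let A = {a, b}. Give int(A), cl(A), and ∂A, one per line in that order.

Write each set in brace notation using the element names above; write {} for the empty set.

open subsets of A: {}; so int(A) = {}
closure: X∖int(X∖A) = X∖{e, f} = {h, g, d, a, b}
∂A = {h, g, d, a, b} minus {} = {h, g, d, a, b}

int(A) = {}
cl(A)  = {h, g, d, a, b}
∂A     = {h, g, d, a, b}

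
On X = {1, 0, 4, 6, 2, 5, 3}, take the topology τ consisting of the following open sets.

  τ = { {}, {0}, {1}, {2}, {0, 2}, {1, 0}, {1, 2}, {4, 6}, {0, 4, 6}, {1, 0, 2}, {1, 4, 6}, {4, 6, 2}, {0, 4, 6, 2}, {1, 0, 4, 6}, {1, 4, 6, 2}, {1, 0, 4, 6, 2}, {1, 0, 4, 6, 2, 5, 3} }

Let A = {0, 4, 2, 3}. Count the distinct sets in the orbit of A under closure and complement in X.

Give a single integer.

complement {1, 6, 5}; its interior {1}; cl(A) = X∖{1} = {0, 4, 6, 2, 5, 3}
With k = closure, c = complement:
  1. A     = {0, 4, 2, 3}
  2. kA    = {0, 4, 6, 2, 5, 3}
  3. cA    = {1, 6, 5}
  4. ckA   = {1}
  5. kcA   = {1, 4, 6, 5, 3}
  6. kckA  = {1, 5, 3}
  7. ckcA  = {0, 2}
  8. ckckA = {0, 4, 6, 2}
  9. kckcA = {0, 2, 5, 3}
  10. ckckcA = {1, 4, 6}
k, c of each give nothing new

10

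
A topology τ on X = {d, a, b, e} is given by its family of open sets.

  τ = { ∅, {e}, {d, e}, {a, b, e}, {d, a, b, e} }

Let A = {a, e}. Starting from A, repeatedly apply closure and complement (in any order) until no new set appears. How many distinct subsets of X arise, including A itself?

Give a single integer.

6

cl via duality: int({d, b}) = ∅, so X∖∅ = {d, a, b, e}
Write k for closure, c for complement:
  1. A     = {a, e}
  2. kA    = {d, a, b, e}
  3. cA    = {d, b}
  4. ckA   = ∅
  5. kcA   = {d, a, b}
  6. ckcA  = {e}
applying k or c yields no new set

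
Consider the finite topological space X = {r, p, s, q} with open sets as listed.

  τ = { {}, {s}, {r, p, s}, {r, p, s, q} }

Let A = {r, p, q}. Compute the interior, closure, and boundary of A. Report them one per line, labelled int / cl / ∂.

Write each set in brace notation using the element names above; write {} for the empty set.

int(A) = {}
cl(A)  = {r, p, q}
∂A     = {r, p, q}

interior: largest open inside A is {} (from {})
cl via duality: int({s}) = {s}, so X∖{s} = {r, p, q}
cl∖int = {r, p, q}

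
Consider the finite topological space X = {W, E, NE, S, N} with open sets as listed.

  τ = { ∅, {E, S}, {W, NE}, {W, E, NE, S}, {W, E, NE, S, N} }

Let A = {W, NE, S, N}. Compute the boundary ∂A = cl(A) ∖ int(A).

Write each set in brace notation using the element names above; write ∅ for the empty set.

U open, U⊆A: ∅, {W, NE}. int(A) = ⋃ = {W, NE}
X∖A={E}, int(X∖A)=∅, hence cl(A)={W, E, NE, S, N}
∂A: remove int from cl → {E, S, N}

{E, S, N}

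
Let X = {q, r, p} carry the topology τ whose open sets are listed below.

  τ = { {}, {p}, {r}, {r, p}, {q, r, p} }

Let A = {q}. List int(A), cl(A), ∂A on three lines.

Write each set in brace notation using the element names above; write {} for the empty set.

int(A) = {}
cl(A)  = {q}
∂A     = {q}

interior: largest open inside A is {} (from {})
cl via duality: int({r, p}) = {r, p}, so X∖{r, p} = {q}
cl∖int = {q}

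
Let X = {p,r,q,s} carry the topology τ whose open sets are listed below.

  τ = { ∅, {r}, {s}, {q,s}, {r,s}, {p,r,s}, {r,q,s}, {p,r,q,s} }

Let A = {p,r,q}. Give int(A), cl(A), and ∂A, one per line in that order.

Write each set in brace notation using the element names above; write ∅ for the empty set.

int(A) = {r}
cl(A)  = {p,r,q}
∂A     = {p,q}

opens ⊆ A: ∅, {r}; union → int = {r}
complement {s}; its interior {s}; cl(A) = X∖{s} = {p,r,q}
boundary = {p,r,q} ∖ {r} = {p,q}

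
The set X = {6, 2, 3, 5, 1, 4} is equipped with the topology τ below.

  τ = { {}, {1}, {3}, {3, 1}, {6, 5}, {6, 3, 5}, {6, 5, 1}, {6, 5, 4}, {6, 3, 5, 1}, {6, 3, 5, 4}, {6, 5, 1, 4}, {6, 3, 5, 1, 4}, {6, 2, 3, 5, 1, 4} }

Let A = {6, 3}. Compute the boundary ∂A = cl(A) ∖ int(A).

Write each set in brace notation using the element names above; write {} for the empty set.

interior: largest open inside A is {3} (from {}, {3})
cl via duality: int({2, 5, 1, 4}) = {1}, so X∖{1} = {6, 2, 3, 5, 4}
cl∖int = {6, 2, 5, 4}

{6, 2, 5, 4}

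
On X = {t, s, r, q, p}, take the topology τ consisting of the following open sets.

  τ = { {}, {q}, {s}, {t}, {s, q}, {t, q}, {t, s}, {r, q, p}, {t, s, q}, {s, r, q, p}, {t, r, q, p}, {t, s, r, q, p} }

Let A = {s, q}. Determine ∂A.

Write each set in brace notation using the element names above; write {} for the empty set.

{r, p}

open subsets of A: {}, {q}, {s}, {s, q}; so int(A) = {s, q}
closure: X∖int(X∖A) = X∖{t} = {s, r, q, p}
∂A = {s, r, q, p} minus {s, q} = {r, p}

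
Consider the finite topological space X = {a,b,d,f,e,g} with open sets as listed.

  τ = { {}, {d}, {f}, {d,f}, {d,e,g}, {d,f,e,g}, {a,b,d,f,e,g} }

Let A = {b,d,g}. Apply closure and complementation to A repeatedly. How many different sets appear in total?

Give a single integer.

8

closure: X∖int(X∖A) = X∖{f} = {a,b,d,e,g}
Let k=closure and c=complement:
  1. A     = {b,d,g}
  2. kA    = {a,b,d,e,g}
  3. cA    = {a,f,e}
  4. ckA   = {f}
  5. kcA   = {a,b,f,e,g}
  6. kckA  = {a,b,f}
  7. ckcA  = {d}
  8. ckckA = {d,e,g}
— saturated at 8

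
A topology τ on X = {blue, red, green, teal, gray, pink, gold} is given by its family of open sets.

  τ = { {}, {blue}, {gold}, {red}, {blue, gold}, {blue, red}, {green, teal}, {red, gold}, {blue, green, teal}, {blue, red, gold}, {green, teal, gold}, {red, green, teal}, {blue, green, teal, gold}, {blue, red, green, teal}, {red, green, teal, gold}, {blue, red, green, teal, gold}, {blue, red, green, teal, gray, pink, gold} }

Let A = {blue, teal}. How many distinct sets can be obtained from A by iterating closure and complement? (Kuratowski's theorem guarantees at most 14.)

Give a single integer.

10

cl via duality: int({red, green, gray, pink, gold}) = {red, gold}, so X∖{red, gold} = {blue, green, teal, gray, pink}
Write k for closure, c for complement:
  1. A     = {blue, teal}
  2. kA    = {blue, green, teal, gray, pink}
  3. cA    = {red, green, gray, pink, gold}
  4. ckA   = {red, gold}
  5. kcA   = {red, green, teal, gray, pink, gold}
  6. kckA  = {red, gray, pink, gold}
  7. ckcA  = {blue}
  8. ckckA = {blue, green, teal}
  9. kckcA = {blue, gray, pink}
  10. ckckcA = {red, green, teal, gold}
applying k or c yields no new set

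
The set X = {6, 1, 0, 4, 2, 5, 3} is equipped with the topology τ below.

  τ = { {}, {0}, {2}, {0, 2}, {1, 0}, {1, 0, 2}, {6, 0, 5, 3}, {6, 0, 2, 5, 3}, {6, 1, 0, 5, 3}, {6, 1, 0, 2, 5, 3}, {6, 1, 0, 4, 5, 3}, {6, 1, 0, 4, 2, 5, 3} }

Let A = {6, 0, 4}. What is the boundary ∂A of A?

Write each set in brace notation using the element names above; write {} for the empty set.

{6, 1, 4, 5, 3}

U open, U⊆A: {}, {0}. int(A) = ⋃ = {0}
X∖A={1, 2, 5, 3}, int(X∖A)={2}, hence cl(A)={6, 1, 0, 4, 5, 3}
∂A: remove int from cl → {6, 1, 4, 5, 3}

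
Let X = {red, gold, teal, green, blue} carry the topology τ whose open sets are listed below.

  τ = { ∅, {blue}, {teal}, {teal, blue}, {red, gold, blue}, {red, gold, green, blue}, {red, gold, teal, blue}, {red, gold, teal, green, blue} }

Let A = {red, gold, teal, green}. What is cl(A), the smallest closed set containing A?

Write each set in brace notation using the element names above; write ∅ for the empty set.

{red, gold, teal, green}

X∖A={blue}, int(X∖A)={blue}, hence cl(A)={red, gold, teal, green}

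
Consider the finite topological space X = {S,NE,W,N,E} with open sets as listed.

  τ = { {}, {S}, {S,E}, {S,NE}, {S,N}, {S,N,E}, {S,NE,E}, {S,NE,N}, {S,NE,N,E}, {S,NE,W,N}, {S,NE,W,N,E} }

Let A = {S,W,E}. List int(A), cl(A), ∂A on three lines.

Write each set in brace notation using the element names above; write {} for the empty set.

interior: largest open inside A is {S,E} (from {}, {S}, {S,E})
cl via duality: int({NE,N}) = {}, so X∖{} = {S,NE,W,N,E}
cl∖int = {NE,W,N}

int(A) = {S,E}
cl(A)  = {S,NE,W,N,E}
∂A     = {NE,W,N}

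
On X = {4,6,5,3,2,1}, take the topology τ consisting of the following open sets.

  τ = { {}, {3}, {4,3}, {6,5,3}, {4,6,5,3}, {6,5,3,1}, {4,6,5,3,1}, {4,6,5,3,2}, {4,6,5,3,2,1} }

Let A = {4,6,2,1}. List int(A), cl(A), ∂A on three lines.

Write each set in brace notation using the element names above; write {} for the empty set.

int(A) = {}
cl(A)  = {4,6,5,2,1}
∂A     = {4,6,5,2,1}

interior: largest open inside A is {} (from {})
cl via duality: int({5,3}) = {3}, so X∖{3} = {4,6,5,2,1}
cl∖int = {4,6,5,2,1}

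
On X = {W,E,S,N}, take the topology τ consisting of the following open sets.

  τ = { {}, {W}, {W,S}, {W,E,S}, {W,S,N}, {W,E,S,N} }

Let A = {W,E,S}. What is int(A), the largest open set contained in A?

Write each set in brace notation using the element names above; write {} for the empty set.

{W,E,S}

U open, U⊆A: {}, {W}, {W,S}, {W,E,S}. int(A) = ⋃ = {W,E,S}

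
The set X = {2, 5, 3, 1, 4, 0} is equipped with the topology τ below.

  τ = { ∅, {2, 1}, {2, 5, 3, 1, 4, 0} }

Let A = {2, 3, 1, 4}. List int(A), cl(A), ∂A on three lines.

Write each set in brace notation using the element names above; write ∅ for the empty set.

U open, U⊆A: ∅, {2, 1}. int(A) = ⋃ = {2, 1}
X∖A={5, 0}, int(X∖A)=∅, hence cl(A)={2, 5, 3, 1, 4, 0}
∂A: remove int from cl → {5, 3, 4, 0}

int(A) = {2, 1}
cl(A)  = {2, 5, 3, 1, 4, 0}
∂A     = {5, 3, 4, 0}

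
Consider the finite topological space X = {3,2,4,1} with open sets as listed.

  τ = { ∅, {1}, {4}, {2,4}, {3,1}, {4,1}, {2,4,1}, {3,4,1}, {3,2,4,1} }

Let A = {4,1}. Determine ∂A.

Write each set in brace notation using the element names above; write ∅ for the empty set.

{3,2}

opens ⊆ A: ∅, {4}, {1}, {4,1}; union → int = {4,1}
complement {3,2}; its interior ∅; cl(A) = X∖∅ = {3,2,4,1}
boundary = {3,2,4,1} ∖ {4,1} = {3,2}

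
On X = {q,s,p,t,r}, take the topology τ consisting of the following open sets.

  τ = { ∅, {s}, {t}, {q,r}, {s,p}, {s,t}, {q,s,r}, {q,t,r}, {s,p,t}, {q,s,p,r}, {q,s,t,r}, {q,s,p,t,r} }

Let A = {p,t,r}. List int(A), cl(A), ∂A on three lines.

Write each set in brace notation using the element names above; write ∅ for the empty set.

int(A) = {t}
cl(A)  = {q,p,t,r}
∂A     = {q,p,r}

opens ⊆ A: ∅, {t}; union → int = {t}
complement {q,s}; its interior {s}; cl(A) = X∖{s} = {q,p,t,r}
boundary = {q,p,t,r} ∖ {t} = {q,p,r}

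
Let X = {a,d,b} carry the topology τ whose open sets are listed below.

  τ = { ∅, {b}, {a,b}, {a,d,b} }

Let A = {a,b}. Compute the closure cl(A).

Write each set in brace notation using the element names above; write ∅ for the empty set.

{a,d,b}

closure: X∖int(X∖A) = X∖∅ = {a,d,b}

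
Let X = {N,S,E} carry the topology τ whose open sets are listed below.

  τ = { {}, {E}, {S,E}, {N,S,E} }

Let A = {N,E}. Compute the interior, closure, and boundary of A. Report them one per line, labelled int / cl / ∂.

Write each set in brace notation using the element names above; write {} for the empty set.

open subsets of A: {}, {E}; so int(A) = {E}
closure: X∖int(X∖A) = X∖{} = {N,S,E}
∂A = {N,S,E} minus {E} = {N,S}

int(A) = {E}
cl(A)  = {N,S,E}
∂A     = {N,S}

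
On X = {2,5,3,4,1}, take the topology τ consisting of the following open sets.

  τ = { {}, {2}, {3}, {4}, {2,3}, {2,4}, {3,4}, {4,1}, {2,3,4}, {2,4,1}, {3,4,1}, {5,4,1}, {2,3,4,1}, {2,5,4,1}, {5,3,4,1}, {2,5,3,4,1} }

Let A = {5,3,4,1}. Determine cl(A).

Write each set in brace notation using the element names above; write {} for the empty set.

{5,3,4,1}

cl via duality: int({2}) = {2}, so X∖{2} = {5,3,4,1}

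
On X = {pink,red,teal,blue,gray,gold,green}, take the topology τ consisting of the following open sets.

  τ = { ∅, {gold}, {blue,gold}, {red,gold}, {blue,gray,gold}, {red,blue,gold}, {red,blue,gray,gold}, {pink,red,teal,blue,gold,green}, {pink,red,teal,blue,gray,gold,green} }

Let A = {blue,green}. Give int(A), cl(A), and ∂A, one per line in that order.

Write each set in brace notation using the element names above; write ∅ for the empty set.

int(A) = ∅
cl(A)  = {pink,teal,blue,gray,green}
∂A     = {pink,teal,blue,gray,green}

opens ⊆ A: ∅; union → int = ∅
complement {pink,red,teal,gray,gold}; its interior {red,gold}; cl(A) = X∖{red,gold} = {pink,teal,blue,gray,green}
boundary = {pink,teal,blue,gray,green} ∖ ∅ = {pink,teal,blue,gray,green}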